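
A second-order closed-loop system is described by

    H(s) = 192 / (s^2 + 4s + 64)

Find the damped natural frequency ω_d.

Comparing s^2 + 4s + 64 to s^2 + 2ζωₙs + ωₙ²: ωₙ = 8 rad/s and ζ = 4/(2·8) = 0.25.
ζωₙ = 4/2 = 2, so ω_d = ωₙ√(1−ζ²) = √(ωₙ² − (ζωₙ)²) = √(64 − 2²) = √60 ≈ 7.746 rad/s.

ω_d ≈ 7.746 rad/s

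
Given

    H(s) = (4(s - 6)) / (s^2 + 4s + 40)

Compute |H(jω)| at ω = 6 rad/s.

|H(j6)| ≈ 1.395

Substitute s = j6: numerator = -24 + j24, denominator = 4 + j24.
|H(j6)| = |-24 + j24| / |4 + j24| = 33.941 / 24.331 ≈ 1.395.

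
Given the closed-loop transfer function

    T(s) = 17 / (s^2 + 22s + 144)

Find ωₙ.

Compare the denominator to the standard form s^2 + 2ζωₙs + ωₙ².
ωₙ² = 144, so ωₙ = 12 rad/s.

ωₙ = 12 rad/s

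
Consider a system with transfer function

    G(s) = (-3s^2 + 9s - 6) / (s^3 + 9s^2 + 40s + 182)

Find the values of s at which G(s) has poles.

The poles are the roots of the denominator s^3 + 9s^2 + 40s + 182 = 0.
Trying s = -7: the polynomial evaluates to 0, so (s + 7) is a factor.
Dividing out leaves s^2 + 2s + 26 = 0.
The quadratic formula then gives s = -1 ± 5j.

s = -1 ± 5j, -7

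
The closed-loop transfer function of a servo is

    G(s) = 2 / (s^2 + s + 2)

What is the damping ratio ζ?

ζ ≈ 0.3536

Compare the denominator to the standard form s^2 + 2ζωₙs + ωₙ².
ωₙ² = 2, so ωₙ = √2 ≈ 1.414 rad/s.
2ζωₙ = 1, so ζ = 1/(2·√2) ≈ 0.3536.
With ζ = 0.3536 the response is underdamped.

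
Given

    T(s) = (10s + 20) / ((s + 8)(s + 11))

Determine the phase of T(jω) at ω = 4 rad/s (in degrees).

∠T(j4) ≈ 16.89°

At s = j4: numerator = 20 + j40, denominator = 72 + j76.
∠T = ∠num − ∠den = 63.435° − (46.548°) = 16.89°.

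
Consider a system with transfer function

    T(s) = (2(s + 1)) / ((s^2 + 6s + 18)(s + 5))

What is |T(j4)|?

|T(j4)| ≈ 0.05347

Substitute s = j4: numerator = 2 + j8, denominator = -86 + j128.
|T(j4)| = |2 + j8| / |-86 + j128| = 8.2462 / 154.21 ≈ 0.05347.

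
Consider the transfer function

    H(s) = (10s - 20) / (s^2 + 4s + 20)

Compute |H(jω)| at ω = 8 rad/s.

|H(j8)| ≈ 1.516

Substitute s = j8: numerator = -20 + j80, denominator = -44 + j32.
|H(j8)| = |-20 + j80| / |-44 + j32| = 82.462 / 54.406 ≈ 1.516.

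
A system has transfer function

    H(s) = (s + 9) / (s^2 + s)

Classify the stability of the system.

marginally stable

The denominator s^2 + s factors as s(s + 1), giving poles at s = 0, -1.
Since the simple pole(s) at s = 0 lie on the jω-axis with none in the right half-plane, the system is marginally stable.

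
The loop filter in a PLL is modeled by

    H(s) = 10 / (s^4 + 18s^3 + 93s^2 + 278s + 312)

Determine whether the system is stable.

The denominator s^4 + 18s^3 + 93s^2 + 278s + 312 factors as (s^2 + 4s + 13)(s + 2)(s + 12), giving poles at s = -2 ± 3j, -2, -12.
Since all poles lie strictly in the left half-plane, the system is stable.

stable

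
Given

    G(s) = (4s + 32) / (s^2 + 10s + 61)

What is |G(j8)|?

|G(j8)| ≈ 0.5653

Substitute s = j8: numerator = 32 + j32, denominator = -3 + j80.
|G(j8)| = |32 + j32| / |-3 + j80| = 45.255 / 80.056 ≈ 0.5653.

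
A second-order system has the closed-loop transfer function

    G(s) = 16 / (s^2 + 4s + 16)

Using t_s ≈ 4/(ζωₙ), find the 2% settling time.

Comparing s^2 + 4s + 16 to s^2 + 2ζωₙs + ωₙ²: ωₙ = 4 rad/s and ζ = 4/(2·4) = 0.5.
ζωₙ = 4/2 = 2, so t_s ≈ 4/(ζωₙ) = 4/2 = 2 s.

t_s ≈ 2 s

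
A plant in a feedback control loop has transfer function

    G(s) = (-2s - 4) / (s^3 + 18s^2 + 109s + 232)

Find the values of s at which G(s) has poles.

The poles are the roots of the denominator s^3 + 18s^2 + 109s + 232 = 0.
Trying s = -8: the polynomial evaluates to 0, so (s + 8) is a factor.
Dividing out leaves s^2 + 10s + 29 = 0.
The quadratic formula then gives s = -5 ± 2j.

s = -5 + 2j, -5 - 2j, -8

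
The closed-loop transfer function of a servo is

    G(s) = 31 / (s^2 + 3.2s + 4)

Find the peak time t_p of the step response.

Comparing s^2 + 3.2s + 4 to s^2 + 2ζωₙs + ωₙ²: ωₙ = 2 rad/s and ζ = 3.2/(2·2) = 0.8.
ζωₙ = 3.2/2 = 1.6, so ω_d = ωₙ√(1−ζ²) = √(ωₙ² − (ζωₙ)²) = √(4 − 1.6²) = √1.44 = 1.200 rad/s.
t_p = π/ω_d = π/1.200 ≈ 2.618 s.

t_p ≈ 2.618 s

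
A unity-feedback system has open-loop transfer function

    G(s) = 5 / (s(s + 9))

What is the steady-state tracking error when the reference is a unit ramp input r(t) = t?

e_ss = 1.800

G(s) has one pole at the origin.
This is a Type 1 system. Kv = lim_{s→0} s·G(s) = 5/9.
e_ss = 1/Kv = 1/(5/9) = 9/5 ≈ 1.800.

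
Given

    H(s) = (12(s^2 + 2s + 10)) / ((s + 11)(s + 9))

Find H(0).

H(0) = 40/33 ≈ 1.212

At s = 0 each factor (s + a) contributes a and each (s^2 + bs + c) contributes c.
H(0) = 12·(10) / ((11) · (9)) = 120/99 = 40/33.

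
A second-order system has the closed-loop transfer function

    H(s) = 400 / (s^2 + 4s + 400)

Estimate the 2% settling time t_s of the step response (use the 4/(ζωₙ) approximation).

Comparing s^2 + 4s + 400 to s^2 + 2ζωₙs + ωₙ²: ωₙ = 20 rad/s and ζ = 4/(2·20) = 0.1.
ζωₙ = 4/2 = 2, so t_s ≈ 4/(ζωₙ) = 4/2 = 2 s.

t_s ≈ 2 s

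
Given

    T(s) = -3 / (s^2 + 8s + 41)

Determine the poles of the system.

The poles are the roots of the denominator s^2 + 8s + 41 = 0.
Using the quadratic formula: s = (-8 ± √(-100))/2 = -4 ± 5j.

s = -4 ± 5j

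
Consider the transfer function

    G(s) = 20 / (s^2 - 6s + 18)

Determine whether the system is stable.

The denominator s^2 - 6s + 18 factors as (s^2 - 6s + 18), giving poles at s = 3 ± 3j.
Since the pole(s) at s = 3 + 3j, 3 - 3j lie in the right half-plane, the system is unstable.

unstable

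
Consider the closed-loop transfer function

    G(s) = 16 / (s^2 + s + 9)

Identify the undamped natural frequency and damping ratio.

ωₙ = 3 rad/s, ζ ≈ 0.1667

Compare the denominator to the standard form s^2 + 2ζωₙs + ωₙ².
ωₙ² = 9, so ωₙ = 3 rad/s.
2ζωₙ = 1, so ζ = 1/(2·3) ≈ 0.1667.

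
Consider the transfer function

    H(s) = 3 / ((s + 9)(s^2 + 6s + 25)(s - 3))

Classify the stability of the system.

unstable

The poles can be read from the denominator factors: s = -9, -3 + 4j, -3 - 4j, 3.
Since the pole(s) at s = 3 lie in the right half-plane, the system is unstable.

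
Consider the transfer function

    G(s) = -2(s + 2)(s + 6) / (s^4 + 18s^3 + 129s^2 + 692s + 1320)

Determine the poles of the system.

The poles are the roots of the denominator s^4 + 18s^3 + 129s^2 + 692s + 1320 = 0.
Trying s = -3: the polynomial evaluates to 0, so (s + 3) is a factor.
Dividing out leaves s^3 + 15s^2 + 84s + 440 = 0.
This factors further as (s^2 + 4s + 40)(s + 11) = 0.

s = -2 ± 6j, -3, -11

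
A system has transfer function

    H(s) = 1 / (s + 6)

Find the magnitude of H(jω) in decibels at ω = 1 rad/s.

Substitute s = j1: numerator = 1, denominator = 6 + j1.
|H(j1)| = |1| / |6 + j1| = 1 / 6.0828 ≈ 0.1644.
In decibels: 20·log₁₀(0.1644) ≈ -15.7 dB.

|H(j1)|_dB ≈ -15.7 dB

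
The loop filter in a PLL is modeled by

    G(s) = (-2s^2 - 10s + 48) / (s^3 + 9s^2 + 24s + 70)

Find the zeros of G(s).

Set the numerator to zero: -2s^2 - 10s + 48 = 0, i.e. -2·(s^2 + 5s - 24) = 0.
Factoring: (s + 8)(s - 3) = 0.

s = -8, 3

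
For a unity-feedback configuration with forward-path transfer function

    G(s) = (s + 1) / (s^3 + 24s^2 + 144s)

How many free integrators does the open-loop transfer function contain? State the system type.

Factor s from the denominator: s^3 + 24s^2 + 144s = s·(s^2 + 24s + 144).
There is 1 pole at the origin, so the system is Type 1.

Type 1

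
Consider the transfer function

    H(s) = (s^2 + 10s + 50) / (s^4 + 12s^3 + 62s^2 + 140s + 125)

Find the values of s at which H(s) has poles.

The poles are the roots of the denominator s^4 + 12s^3 + 62s^2 + 140s + 125 = 0.
No real roots exist; factor into two real quadratics: (s^2 + 4s + 5)(s^2 + 8s + 25) = 0.
Each quadratic gives a conjugate pair via the quadratic formula.

s = -2 ± j, -4 ± 3j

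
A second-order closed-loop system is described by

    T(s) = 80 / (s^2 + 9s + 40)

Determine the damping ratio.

ζ ≈ 0.7115

Compare the denominator to the standard form s^2 + 2ζωₙs + ωₙ².
ωₙ² = 40, so ωₙ = √40 ≈ 6.325 rad/s.
2ζωₙ = 9, so ζ = 9/(2·√40) ≈ 0.7115.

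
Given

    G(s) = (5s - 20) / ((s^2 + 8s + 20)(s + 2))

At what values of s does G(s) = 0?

Set the numerator to zero: 5s - 20 = 0, i.e. 5·(s - 4) = 0.
So s = 4.

s = 4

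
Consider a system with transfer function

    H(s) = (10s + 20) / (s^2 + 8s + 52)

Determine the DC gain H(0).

H(0) = 5/13 ≈ 0.3846

Set s = 0: H(0) = (20) / (52) = 5/13.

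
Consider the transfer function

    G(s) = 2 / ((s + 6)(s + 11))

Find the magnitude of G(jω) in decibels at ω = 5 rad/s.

Substitute s = j5: numerator = 2, denominator = 41 + j85.
|G(j5)| = |2| / |41 + j85| = 2 / 94.372 ≈ 0.02119.
In decibels: 20·log₁₀(0.02119) ≈ -33.5 dB.

|G(j5)|_dB ≈ -33.5 dB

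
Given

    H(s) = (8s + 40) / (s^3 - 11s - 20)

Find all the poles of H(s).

s = -2 ± j, 4

The poles are the roots of the denominator s^3 - 11s - 20 = 0.
Trying s = 4: the polynomial evaluates to 0, so (s - 4) is a factor.
Dividing out leaves s^2 + 4s + 5 = 0.
The quadratic formula then gives s = -2 ± 1j.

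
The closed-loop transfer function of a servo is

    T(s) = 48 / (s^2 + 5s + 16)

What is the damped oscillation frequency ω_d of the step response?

ω_d ≈ 3.122 rad/s

Comparing s^2 + 5s + 16 to s^2 + 2ζωₙs + ωₙ²: ωₙ = 4 rad/s and ζ = 5/(2·4) = 0.625.
ζωₙ = 5/2 = 2.5, so ω_d = ωₙ√(1−ζ²) = √(ωₙ² − (ζωₙ)²) = √(16 − 2.5²) = √9.75 ≈ 3.122 rad/s.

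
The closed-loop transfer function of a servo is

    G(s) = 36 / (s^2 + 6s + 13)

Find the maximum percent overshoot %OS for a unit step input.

%OS ≈ 0.898%

Comparing s^2 + 6s + 13 to s^2 + 2ζωₙs + ωₙ²: ωₙ = √13 ≈ 3.606 rad/s and ζ = 6/(2·√13) ≈ 0.8321.
%OS = 100·exp(−πζ/√(1−ζ²)) = 100·exp(−π·0.8321/√(1−0.8321²)) ≈ 0.898%.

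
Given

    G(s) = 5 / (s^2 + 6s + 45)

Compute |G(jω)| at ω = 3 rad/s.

|G(j3)| ≈ 0.1242

Substitute s = j3: numerator = 5, denominator = 36 + j18.
|G(j3)| = |5| / |36 + j18| = 5 / 40.249 ≈ 0.1242.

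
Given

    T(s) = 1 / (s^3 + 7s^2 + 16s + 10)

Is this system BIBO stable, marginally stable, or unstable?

The denominator s^3 + 7s^2 + 16s + 10 factors as (s^2 + 6s + 10)(s + 1), giving poles at s = -3 ± j, -1.
Since all poles lie strictly in the left half-plane, the system is stable.

stable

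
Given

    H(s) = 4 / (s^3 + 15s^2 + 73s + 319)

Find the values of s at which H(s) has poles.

The poles are the roots of the denominator s^3 + 15s^2 + 73s + 319 = 0.
Trying s = -11: the polynomial evaluates to 0, so (s + 11) is a factor.
Dividing out leaves s^2 + 4s + 29 = 0.
The quadratic formula then gives s = -2 ± 5j.

s = -2 + 5j, -2 - 5j, -11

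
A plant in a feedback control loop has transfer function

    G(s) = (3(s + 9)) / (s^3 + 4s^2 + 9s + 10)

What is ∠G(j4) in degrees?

∠G(j4) ≈ 176.6°

At s = j4: numerator = 27 + j12, denominator = -54 - j28.
∠G = ∠num − ∠den = 23.962° − (-152.59°) = 176.6°.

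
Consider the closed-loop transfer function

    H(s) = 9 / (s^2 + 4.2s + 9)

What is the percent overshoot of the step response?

Comparing s^2 + 4.2s + 9 to s^2 + 2ζωₙs + ωₙ²: ωₙ = 3 rad/s and ζ = 4.2/(2·3) = 0.7.
%OS = 100·exp(−πζ/√(1−ζ²)) = 100·exp(−π·0.7/√(1−0.7²)) ≈ 4.60%.

%OS ≈ 4.60%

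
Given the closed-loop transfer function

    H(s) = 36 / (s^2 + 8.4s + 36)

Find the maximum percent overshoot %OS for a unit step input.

%OS ≈ 4.60%

Comparing s^2 + 8.4s + 36 to s^2 + 2ζωₙs + ωₙ²: ωₙ = 6 rad/s and ζ = 8.4/(2·6) = 0.7.
%OS = 100·exp(−πζ/√(1−ζ²)) = 100·exp(−π·0.7/√(1−0.7²)) ≈ 4.60%.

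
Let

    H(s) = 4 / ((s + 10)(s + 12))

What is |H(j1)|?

Substitute s = j1: numerator = 4, denominator = 119 + j22.
|H(j1)| = |4| / |119 + j22| = 4 / 121.02 ≈ 0.03305.

|H(j1)| ≈ 0.03305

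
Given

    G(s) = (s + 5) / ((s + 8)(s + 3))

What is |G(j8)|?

|G(j8)| ≈ 0.09760

Substitute s = j8: numerator = 5 + j8, denominator = -40 + j88.
|G(j8)| = |5 + j8| / |-40 + j88| = 9.4340 / 96.664 ≈ 0.09760.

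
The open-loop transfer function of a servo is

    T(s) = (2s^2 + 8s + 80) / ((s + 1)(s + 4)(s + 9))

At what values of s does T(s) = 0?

Set the numerator to zero: 2s^2 + 8s + 80 = 0, i.e. 2·(s^2 + 4s + 40) = 0.
Factoring: (s^2 + 4s + 40) = 0.

s = -2 + 6j, -2 - 6j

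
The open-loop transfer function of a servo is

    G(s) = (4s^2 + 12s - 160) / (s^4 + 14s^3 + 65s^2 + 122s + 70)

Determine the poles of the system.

s = -3 ± j, -1, -7

The poles are the roots of the denominator s^4 + 14s^3 + 65s^2 + 122s + 70 = 0.
Trying s = -1: the polynomial evaluates to 0, so (s + 1) is a factor.
Dividing out leaves s^3 + 13s^2 + 52s + 70 = 0.
This factors further as (s^2 + 6s + 10)(s + 7) = 0.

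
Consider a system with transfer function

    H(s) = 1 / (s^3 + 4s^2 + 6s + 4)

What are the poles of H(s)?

The poles are the roots of the denominator s^3 + 4s^2 + 6s + 4 = 0.
Trying s = -2: the polynomial evaluates to 0, so (s + 2) is a factor.
Dividing out leaves s^2 + 2s + 2 = 0.
The quadratic formula then gives s = -1 ± 1j.

s = -1 ± j, -2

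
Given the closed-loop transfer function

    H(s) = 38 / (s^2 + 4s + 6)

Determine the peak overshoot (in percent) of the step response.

%OS ≈ 1.18%

Comparing s^2 + 4s + 6 to s^2 + 2ζωₙs + ωₙ²: ωₙ = √6 ≈ 2.449 rad/s and ζ = 4/(2·√6) ≈ 0.8165.
%OS = 100·exp(−πζ/√(1−ζ²)) = 100·exp(−π·0.8165/√(1−0.8165²)) ≈ 1.18%.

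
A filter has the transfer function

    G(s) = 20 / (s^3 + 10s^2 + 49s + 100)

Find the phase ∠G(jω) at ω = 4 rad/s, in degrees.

At s = j4: numerator = 20, denominator = -60 + j132.
∠G = ∠num − ∠den = 0° − (114.44°) = -114.4°.

∠G(j4) ≈ -114.4°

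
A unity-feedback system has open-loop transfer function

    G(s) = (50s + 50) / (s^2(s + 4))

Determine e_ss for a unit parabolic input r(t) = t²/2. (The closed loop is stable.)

e_ss = 0.08000

G(s) has 2 poles at the origin.
This is a Type 2 system. Ka = lim_{s→0} s^2·G(s) = 50/4 = 25/2.
e_ss = 1/Ka = 1/(25/2) = 2/25 ≈ 0.08000.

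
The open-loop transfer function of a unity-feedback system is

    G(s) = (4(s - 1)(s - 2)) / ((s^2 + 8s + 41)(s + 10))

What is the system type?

The denominator has no factor of s at the origin — no free integrator — so this is a Type 0 system.

Type 0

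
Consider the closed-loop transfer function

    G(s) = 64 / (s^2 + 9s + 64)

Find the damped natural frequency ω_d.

Comparing s^2 + 9s + 64 to s^2 + 2ζωₙs + ωₙ²: ωₙ = 8 rad/s and ζ = 9/(2·8) = 0.5625.
ζωₙ = 9/2 = 4.5, so ω_d = ωₙ√(1−ζ²) = √(ωₙ² − (ζωₙ)²) = √(64 − 4.5²) = √43.75 ≈ 6.614 rad/s.

ω_d ≈ 6.614 rad/s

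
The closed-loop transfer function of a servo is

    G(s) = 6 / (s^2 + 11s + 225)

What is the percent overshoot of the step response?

Comparing s^2 + 11s + 225 to s^2 + 2ζωₙs + ωₙ²: ωₙ = 15 rad/s and ζ = 11/(2·15) ≈ 0.3667.
%OS = 100·exp(−πζ/√(1−ζ²)) = 100·exp(−π·0.3667/√(1−0.3667²)) ≈ 29.0%.

%OS ≈ 29.0%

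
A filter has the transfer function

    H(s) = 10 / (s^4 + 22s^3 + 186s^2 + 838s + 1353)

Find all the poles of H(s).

s = -4 ± 5j, -11, -3

The poles are the roots of the denominator s^4 + 22s^3 + 186s^2 + 838s + 1353 = 0.
Trying s = -11: the polynomial evaluates to 0, so (s + 11) is a factor.
Dividing out leaves s^3 + 11s^2 + 65s + 123 = 0.
This factors further as (s^2 + 8s + 41)(s + 3) = 0.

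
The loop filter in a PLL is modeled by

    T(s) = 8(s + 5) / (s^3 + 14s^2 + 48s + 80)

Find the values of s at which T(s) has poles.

s = -2 + 2j, -2 - 2j, -10

The poles are the roots of the denominator s^3 + 14s^2 + 48s + 80 = 0.
Trying s = -10: the polynomial evaluates to 0, so (s + 10) is a factor.
Dividing out leaves s^2 + 4s + 8 = 0.
The quadratic formula then gives s = -2 ± 2j.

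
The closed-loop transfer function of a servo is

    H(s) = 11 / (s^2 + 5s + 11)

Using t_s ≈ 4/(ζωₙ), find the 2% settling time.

t_s ≈ 1.600 s

Comparing s^2 + 5s + 11 to s^2 + 2ζωₙs + ωₙ²: ωₙ = √11 ≈ 3.317 rad/s and ζ = 5/(2·√11) ≈ 0.7538.
ζωₙ = 5/2 = 2.5, so t_s ≈ 4/(ζωₙ) = 4/2.5 = 1.600 s.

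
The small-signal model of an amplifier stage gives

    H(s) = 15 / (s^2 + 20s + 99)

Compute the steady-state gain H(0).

Set s = 0: H(0) = (15) / (99) = 5/33.

H(0) = 5/33 ≈ 0.1515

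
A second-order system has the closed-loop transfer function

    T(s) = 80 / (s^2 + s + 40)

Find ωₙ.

ωₙ ≈ 6.325 rad/s

Compare the denominator to the standard form s^2 + 2ζωₙs + ωₙ².
ωₙ² = 40, so ωₙ = √40 ≈ 6.325 rad/s.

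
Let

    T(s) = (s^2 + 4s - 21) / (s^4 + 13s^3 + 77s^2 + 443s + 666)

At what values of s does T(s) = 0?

s = -7, 3

Set the numerator to zero: s^2 + 4s - 21 = 0.
Factoring: (s + 7)(s - 3) = 0.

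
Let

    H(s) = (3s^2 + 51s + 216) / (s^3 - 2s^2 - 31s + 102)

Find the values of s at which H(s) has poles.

s = 4 ± j, -6

The poles are the roots of the denominator s^3 - 2s^2 - 31s + 102 = 0.
Trying s = -6: the polynomial evaluates to 0, so (s + 6) is a factor.
Dividing out leaves s^2 - 8s + 17 = 0.
The quadratic formula then gives s = 4 ± 1j.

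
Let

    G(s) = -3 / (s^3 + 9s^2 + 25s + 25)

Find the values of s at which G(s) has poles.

The poles are the roots of the denominator s^3 + 9s^2 + 25s + 25 = 0.
Trying s = -5: the polynomial evaluates to 0, so (s + 5) is a factor.
Dividing out leaves s^2 + 4s + 5 = 0.
The quadratic formula then gives s = -2 ± 1j.

s = -2 ± j, -5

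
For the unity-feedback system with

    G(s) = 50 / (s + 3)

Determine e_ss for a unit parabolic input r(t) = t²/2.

e_ss = ∞

G(s) has no poles at the origin.
This is a Type 0 system; Ka = lim_{s→0} s^2·G(s) = 0, so the steady-state error for a parabola input is infinite.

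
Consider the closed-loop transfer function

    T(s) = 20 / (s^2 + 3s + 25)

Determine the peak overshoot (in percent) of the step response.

Comparing s^2 + 3s + 25 to s^2 + 2ζωₙs + ωₙ²: ωₙ = 5 rad/s and ζ = 3/(2·5) = 0.3.
%OS = 100·exp(−πζ/√(1−ζ²)) = 100·exp(−π·0.3/√(1−0.3²)) ≈ 37.2%.

%OS ≈ 37.2%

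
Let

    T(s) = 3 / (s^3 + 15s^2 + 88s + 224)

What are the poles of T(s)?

The poles are the roots of the denominator s^3 + 15s^2 + 88s + 224 = 0.
Trying s = -7: the polynomial evaluates to 0, so (s + 7) is a factor.
Dividing out leaves s^2 + 8s + 32 = 0.
The quadratic formula then gives s = -4 ± 4j.

s = -4 + 4j, -4 - 4j, -7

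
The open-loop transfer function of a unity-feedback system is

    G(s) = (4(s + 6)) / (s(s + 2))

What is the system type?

Type 1

The denominator has 1 factor of s at the origin (free integrator), so this is a Type 1 system.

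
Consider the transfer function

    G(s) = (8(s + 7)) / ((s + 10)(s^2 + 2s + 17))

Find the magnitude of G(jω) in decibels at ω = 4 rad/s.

Substitute s = j4: numerator = 56 + j32, denominator = -22 + j84.
|G(j4)| = |56 + j32| / |-22 + j84| = 64.498 / 86.833 ≈ 0.7428.
In decibels: 20·log₁₀(0.7428) ≈ -2.58 dB.

|G(j4)|_dB ≈ -2.58 dB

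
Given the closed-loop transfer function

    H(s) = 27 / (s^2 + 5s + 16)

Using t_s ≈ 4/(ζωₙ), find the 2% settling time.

t_s ≈ 1.600 s

Comparing s^2 + 5s + 16 to s^2 + 2ζωₙs + ωₙ²: ωₙ = 4 rad/s and ζ = 5/(2·4) = 0.625.
ζωₙ = 5/2 = 2.5, so t_s ≈ 4/(ζωₙ) = 4/2.5 = 1.600 s.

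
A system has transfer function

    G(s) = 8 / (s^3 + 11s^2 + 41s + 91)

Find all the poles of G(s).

s = -2 ± 3j, -7

The poles are the roots of the denominator s^3 + 11s^2 + 41s + 91 = 0.
Trying s = -7: the polynomial evaluates to 0, so (s + 7) is a factor.
Dividing out leaves s^2 + 4s + 13 = 0.
The quadratic formula then gives s = -2 ± 3j.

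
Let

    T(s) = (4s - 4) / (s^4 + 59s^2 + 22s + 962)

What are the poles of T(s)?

s = 1 + 6j, 1 - 6j, -1 + 5j, -1 - 5j

The poles are the roots of the denominator s^4 + 59s^2 + 22s + 962 = 0.
No real roots exist; factor into two real quadratics: (s^2 - 2s + 37)(s^2 + 2s + 26) = 0.
Each quadratic gives a conjugate pair via the quadratic formula.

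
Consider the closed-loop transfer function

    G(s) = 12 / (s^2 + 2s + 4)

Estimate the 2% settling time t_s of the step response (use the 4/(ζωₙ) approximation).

Comparing s^2 + 2s + 4 to s^2 + 2ζωₙs + ωₙ²: ωₙ = 2 rad/s and ζ = 2/(2·2) = 0.5.
ζωₙ = 2/2 = 1, so t_s ≈ 4/(ζωₙ) = 4/1 = 4 s.

t_s ≈ 4 s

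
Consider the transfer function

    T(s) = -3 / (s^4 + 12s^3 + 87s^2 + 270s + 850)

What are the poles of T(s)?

s = -1 + 4j, -1 - 4j, -5 + 5j, -5 - 5j

The poles are the roots of the denominator s^4 + 12s^3 + 87s^2 + 270s + 850 = 0.
No real roots exist; factor into two real quadratics: (s^2 + 2s + 17)(s^2 + 10s + 50) = 0.
Each quadratic gives a conjugate pair via the quadratic formula.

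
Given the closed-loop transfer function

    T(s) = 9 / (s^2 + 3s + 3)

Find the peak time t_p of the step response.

Comparing s^2 + 3s + 3 to s^2 + 2ζωₙs + ωₙ²: ωₙ = √3 ≈ 1.732 rad/s and ζ = 3/(2·√3) ≈ 0.8660.
ζωₙ = 3/2 = 1.5, so ω_d = ωₙ√(1−ζ²) = √(ωₙ² − (ζωₙ)²) = √(3 − 1.5²) = √0.75 ≈ 0.8660 rad/s.
t_p = π/ω_d = π/0.8660 ≈ 3.628 s.

t_p ≈ 3.628 s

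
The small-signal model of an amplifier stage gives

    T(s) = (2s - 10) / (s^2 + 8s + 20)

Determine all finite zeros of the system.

Set the numerator to zero: 2s - 10 = 0, i.e. 2·(s - 5) = 0.
So s = 5.

s = 5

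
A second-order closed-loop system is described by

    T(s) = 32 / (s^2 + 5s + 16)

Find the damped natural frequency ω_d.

Comparing s^2 + 5s + 16 to s^2 + 2ζωₙs + ωₙ²: ωₙ = 4 rad/s and ζ = 5/(2·4) = 0.625.
ζωₙ = 5/2 = 2.5, so ω_d = ωₙ√(1−ζ²) = √(ωₙ² − (ζωₙ)²) = √(16 − 2.5²) = √9.75 ≈ 3.122 rad/s.

ω_d ≈ 3.122 rad/s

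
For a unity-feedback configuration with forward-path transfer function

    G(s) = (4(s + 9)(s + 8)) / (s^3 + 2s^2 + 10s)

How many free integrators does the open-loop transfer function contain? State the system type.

Type 1

The denominator has 1 factor of s at the origin (free integrator), so this is a Type 1 system.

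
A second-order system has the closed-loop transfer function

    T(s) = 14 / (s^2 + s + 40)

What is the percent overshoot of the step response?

Comparing s^2 + s + 40 to s^2 + 2ζωₙs + ωₙ²: ωₙ = √40 ≈ 6.325 rad/s and ζ = 1/(2·√40) ≈ 0.07906.
%OS = 100·exp(−πζ/√(1−ζ²)) = 100·exp(−π·0.07906/√(1−0.07906²)) ≈ 77.9%.

%OS ≈ 77.9%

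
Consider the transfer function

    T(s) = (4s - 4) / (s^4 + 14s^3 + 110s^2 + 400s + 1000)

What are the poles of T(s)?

s = -2 ± 4j, -5 ± 5j

The poles are the roots of the denominator s^4 + 14s^3 + 110s^2 + 400s + 1000 = 0.
No real roots exist; factor into two real quadratics: (s^2 + 4s + 20)(s^2 + 10s + 50) = 0.
Each quadratic gives a conjugate pair via the quadratic formula.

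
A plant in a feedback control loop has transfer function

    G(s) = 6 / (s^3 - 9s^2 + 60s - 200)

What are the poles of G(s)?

The poles are the roots of the denominator s^3 - 9s^2 + 60s - 200 = 0.
Trying s = 5: the polynomial evaluates to 0, so (s - 5) is a factor.
Dividing out leaves s^2 - 4s + 40 = 0.
The quadratic formula then gives s = 2 ± 6j.

s = 2 + 6j, 2 - 6j, 5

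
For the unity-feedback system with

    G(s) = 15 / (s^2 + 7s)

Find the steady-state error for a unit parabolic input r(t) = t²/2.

G(s) has one pole at the origin.
This is a Type 1 system; Ka = lim_{s→0} s^2·G(s) = 0, so the steady-state error for a parabola input is infinite.

e_ss = ∞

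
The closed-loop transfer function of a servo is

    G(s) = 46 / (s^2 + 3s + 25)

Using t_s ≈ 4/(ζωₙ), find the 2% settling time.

Comparing s^2 + 3s + 25 to s^2 + 2ζωₙs + ωₙ²: ωₙ = 5 rad/s and ζ = 3/(2·5) = 0.3.
ζωₙ = 3/2 = 1.5, so t_s ≈ 4/(ζωₙ) = 4/1.5 ≈ 2.667 s.

t_s ≈ 2.667 s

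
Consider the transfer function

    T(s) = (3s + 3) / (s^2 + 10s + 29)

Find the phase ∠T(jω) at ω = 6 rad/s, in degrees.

At s = j6: numerator = 3 + j18, denominator = -7 + j60.
∠T = ∠num − ∠den = 80.538° − (96.654°) = -16.12°.

∠T(j6) ≈ -16.12°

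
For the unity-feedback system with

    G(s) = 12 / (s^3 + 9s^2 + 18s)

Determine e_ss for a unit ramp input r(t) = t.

G(s) has one pole at the origin.
This is a Type 1 system. Kv = lim_{s→0} s·G(s) = 12/18 = 2/3.
e_ss = 1/Kv = 1/(2/3) = 3/2 ≈ 1.500.

e_ss = 1.500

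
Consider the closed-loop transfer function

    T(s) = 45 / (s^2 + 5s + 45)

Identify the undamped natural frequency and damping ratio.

ωₙ ≈ 6.708 rad/s, ζ ≈ 0.3727

Compare the denominator to the standard form s^2 + 2ζωₙs + ωₙ².
ωₙ² = 45, so ωₙ = √45 ≈ 6.708 rad/s.
2ζωₙ = 5, so ζ = 5/(2·√45) ≈ 0.3727.
With ζ = 0.3727 the response is underdamped.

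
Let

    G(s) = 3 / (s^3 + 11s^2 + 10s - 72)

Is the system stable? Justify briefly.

The denominator s^3 + 11s^2 + 10s - 72 factors as (s - 2)(s + 9)(s + 4), giving poles at s = 2, -9, -4.
Since the pole(s) at s = 2 lie in the right half-plane, the system is unstable.

unstable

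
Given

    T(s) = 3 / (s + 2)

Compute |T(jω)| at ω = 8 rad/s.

Substitute s = j8: numerator = 3, denominator = 2 + j8.
|T(j8)| = |3| / |2 + j8| = 3 / 8.2462 ≈ 0.3638.

|T(j8)| ≈ 0.3638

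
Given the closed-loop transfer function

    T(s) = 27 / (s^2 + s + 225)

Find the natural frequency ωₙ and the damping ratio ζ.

ωₙ = 15 rad/s, ζ ≈ 0.03333

Compare the denominator to the standard form s^2 + 2ζωₙs + ωₙ².
ωₙ² = 225, so ωₙ = 15 rad/s.
2ζωₙ = 1, so ζ = 1/(2·15) ≈ 0.03333.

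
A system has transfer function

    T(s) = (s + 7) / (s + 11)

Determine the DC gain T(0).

T(0) = 7/11 ≈ 0.6364

At s = 0 each factor (s + a) contributes a and each (s^2 + bs + c) contributes c.
T(0) = 1·(7) / ((11)) = 7/11 = 7/11.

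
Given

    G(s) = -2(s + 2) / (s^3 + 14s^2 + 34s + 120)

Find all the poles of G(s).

s = -1 + 3j, -1 - 3j, -12

The poles are the roots of the denominator s^3 + 14s^2 + 34s + 120 = 0.
Trying s = -12: the polynomial evaluates to 0, so (s + 12) is a factor.
Dividing out leaves s^2 + 2s + 10 = 0.
The quadratic formula then gives s = -1 ± 3j.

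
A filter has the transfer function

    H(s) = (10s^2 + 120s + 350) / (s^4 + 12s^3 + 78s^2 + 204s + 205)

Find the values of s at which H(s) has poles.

s = -2 ± j, -4 ± 5j

The poles are the roots of the denominator s^4 + 12s^3 + 78s^2 + 204s + 205 = 0.
No real roots exist; factor into two real quadratics: (s^2 + 4s + 5)(s^2 + 8s + 41) = 0.
Each quadratic gives a conjugate pair via the quadratic formula.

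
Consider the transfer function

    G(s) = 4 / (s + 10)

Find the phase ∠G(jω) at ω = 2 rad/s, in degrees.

At s = j2: numerator = 4, denominator = 10 + j2.
∠G = ∠num − ∠den = 0° − (11.310°) = -11.31°.

∠G(j2) ≈ -11.31°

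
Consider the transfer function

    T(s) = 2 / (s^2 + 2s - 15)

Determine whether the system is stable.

The denominator s^2 + 2s - 15 factors as (s + 5)(s - 3), giving poles at s = -5, 3.
Since the pole(s) at s = 3 lie in the right half-plane, the system is unstable.

unstable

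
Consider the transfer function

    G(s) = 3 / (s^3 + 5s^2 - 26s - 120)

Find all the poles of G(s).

s = 5, -6, -4

The poles are the roots of the denominator s^3 + 5s^2 - 26s - 120 = 0.
Trying s = 5: the polynomial evaluates to 0, so (s - 5) is a factor.
Dividing out leaves s^2 + 10s + 24 = 0.
Factoring the quadratic: (s + 6)(s + 4) = 0.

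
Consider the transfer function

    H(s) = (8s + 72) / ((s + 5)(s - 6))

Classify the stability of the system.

The poles can be read from the denominator factors: s = -5, 6.
Since the pole(s) at s = 6 lie in the right half-plane, the system is unstable.

unstable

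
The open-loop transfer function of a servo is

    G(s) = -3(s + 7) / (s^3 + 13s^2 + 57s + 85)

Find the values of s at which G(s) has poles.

The poles are the roots of the denominator s^3 + 13s^2 + 57s + 85 = 0.
Trying s = -5: the polynomial evaluates to 0, so (s + 5) is a factor.
Dividing out leaves s^2 + 8s + 17 = 0.
The quadratic formula then gives s = -4 ± 1j.

s = -4 ± j, -5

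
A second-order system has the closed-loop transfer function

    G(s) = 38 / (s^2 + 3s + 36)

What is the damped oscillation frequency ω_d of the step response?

Comparing s^2 + 3s + 36 to s^2 + 2ζωₙs + ωₙ²: ωₙ = 6 rad/s and ζ = 3/(2·6) = 0.25.
ζωₙ = 3/2 = 1.5, so ω_d = ωₙ√(1−ζ²) = √(ωₙ² − (ζωₙ)²) = √(36 − 1.5²) = √33.75 ≈ 5.809 rad/s.

ω_d ≈ 5.809 rad/s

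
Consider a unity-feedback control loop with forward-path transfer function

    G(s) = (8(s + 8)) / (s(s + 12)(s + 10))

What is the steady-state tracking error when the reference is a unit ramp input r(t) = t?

G(s) has one pole at the origin.
This is a Type 1 system. Kv = lim_{s→0} s·G(s) = 64/120 = 8/15.
e_ss = 1/Kv = 1/(8/15) = 15/8 ≈ 1.875.

e_ss = 1.875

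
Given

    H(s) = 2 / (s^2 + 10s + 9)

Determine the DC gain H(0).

H(0) = 2/9 ≈ 0.2222

Set s = 0: H(0) = (2) / (9) = 2/9.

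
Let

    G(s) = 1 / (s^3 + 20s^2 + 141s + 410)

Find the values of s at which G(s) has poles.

The poles are the roots of the denominator s^3 + 20s^2 + 141s + 410 = 0.
Trying s = -10: the polynomial evaluates to 0, so (s + 10) is a factor.
Dividing out leaves s^2 + 10s + 41 = 0.
The quadratic formula then gives s = -5 ± 4j.

s = -5 + 4j, -5 - 4j, -10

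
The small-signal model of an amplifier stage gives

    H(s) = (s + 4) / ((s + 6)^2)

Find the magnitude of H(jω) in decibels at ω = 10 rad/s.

Substitute s = j10: numerator = 4 + j10, denominator = -64 + j120.
|H(j10)| = |4 + j10| / |-64 + j120| = 10.770 / 136 ≈ 0.07919.
In decibels: 20·log₁₀(0.07919) ≈ -22.0 dB.

|H(j10)|_dB ≈ -22.0 dB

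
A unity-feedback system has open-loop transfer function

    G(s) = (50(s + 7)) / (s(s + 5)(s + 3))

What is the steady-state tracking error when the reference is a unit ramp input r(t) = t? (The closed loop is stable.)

G(s) has one pole at the origin.
This is a Type 1 system. Kv = lim_{s→0} s·G(s) = 350/15 = 70/3.
e_ss = 1/Kv = 1/(70/3) = 3/70 ≈ 0.04286.

e_ss = 0.04286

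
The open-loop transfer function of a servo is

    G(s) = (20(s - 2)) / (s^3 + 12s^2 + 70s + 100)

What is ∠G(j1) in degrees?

At s = j1: numerator = -40 + j20, denominator = 88 + j69.
∠G = ∠num − ∠den = 153.43° − (38.100°) = 115.3°.

∠G(j1) ≈ 115.3°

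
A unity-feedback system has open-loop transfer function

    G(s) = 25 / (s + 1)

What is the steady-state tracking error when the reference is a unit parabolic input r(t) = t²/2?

e_ss = ∞

G(s) has no poles at the origin.
This is a Type 0 system; Ka = lim_{s→0} s^2·G(s) = 0, so the steady-state error for a parabola input is infinite.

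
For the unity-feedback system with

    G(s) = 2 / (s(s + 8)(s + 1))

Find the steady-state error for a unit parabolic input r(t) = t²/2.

e_ss = ∞

G(s) has one pole at the origin.
This is a Type 1 system; Ka = lim_{s→0} s^2·G(s) = 0, so the steady-state error for a parabola input is infinite.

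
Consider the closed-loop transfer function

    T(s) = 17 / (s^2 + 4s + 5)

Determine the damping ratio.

ζ ≈ 0.8944

Compare the denominator to the standard form s^2 + 2ζωₙs + ωₙ².
ωₙ² = 5, so ωₙ = √5 ≈ 2.236 rad/s.
2ζωₙ = 4, so ζ = 4/(2·√5) ≈ 0.8944.
With ζ = 0.8944 the response is underdamped.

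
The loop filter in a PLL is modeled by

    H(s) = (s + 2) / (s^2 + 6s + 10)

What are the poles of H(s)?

s = -3 ± j

The poles are the roots of the denominator s^2 + 6s + 10 = 0.
Using the quadratic formula: s = (-6 ± √(-4))/2 = -3 ± 1j.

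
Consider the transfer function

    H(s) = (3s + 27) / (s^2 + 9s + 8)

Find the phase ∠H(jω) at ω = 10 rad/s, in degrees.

∠H(j10) ≈ -87.62°

At s = j10: numerator = 27 + j30, denominator = -92 + j90.
∠H = ∠num − ∠den = 48.013° − (135.63°) = -87.62°.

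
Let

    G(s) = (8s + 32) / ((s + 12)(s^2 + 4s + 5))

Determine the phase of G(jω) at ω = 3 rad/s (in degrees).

∠G(j3) ≈ -85.60°

At s = j3: numerator = 32 + j24, denominator = -84 + j132.
∠G = ∠num − ∠den = 36.870° − (122.47°) = -85.60°.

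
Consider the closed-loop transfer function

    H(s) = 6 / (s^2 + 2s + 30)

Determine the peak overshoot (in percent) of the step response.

%OS ≈ 55.8%

Comparing s^2 + 2s + 30 to s^2 + 2ζωₙs + ωₙ²: ωₙ = √30 ≈ 5.477 rad/s and ζ = 2/(2·√30) ≈ 0.1826.
%OS = 100·exp(−πζ/√(1−ζ²)) = 100·exp(−π·0.1826/√(1−0.1826²)) ≈ 55.8%.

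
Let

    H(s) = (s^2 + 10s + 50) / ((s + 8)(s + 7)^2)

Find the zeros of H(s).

Set the numerator to zero: s^2 + 10s + 50 = 0.
Factoring: (s^2 + 10s + 50) = 0.

s = -5 + 5j, -5 - 5j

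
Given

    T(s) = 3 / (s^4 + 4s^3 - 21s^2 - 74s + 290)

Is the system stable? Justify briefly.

unstable

The denominator s^4 + 4s^3 - 21s^2 - 74s + 290 factors as (s^2 + 10s + 29)(s^2 - 6s + 10), giving poles at s = -5 ± 2j, 3 ± j.
Since the pole(s) at s = 3 + j, 3 - j lie in the right half-plane, the system is unstable.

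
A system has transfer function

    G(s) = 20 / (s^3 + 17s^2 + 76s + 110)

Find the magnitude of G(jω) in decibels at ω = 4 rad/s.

Substitute s = j4: numerator = 20, denominator = -162 + j240.
|G(j4)| = |20| / |-162 + j240| = 20 / 289.56 ≈ 0.06907.
In decibels: 20·log₁₀(0.06907) ≈ -23.2 dB.

|G(j4)|_dB ≈ -23.2 dB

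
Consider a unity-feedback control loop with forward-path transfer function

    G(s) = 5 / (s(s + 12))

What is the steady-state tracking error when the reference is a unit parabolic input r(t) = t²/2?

e_ss = ∞

G(s) has one pole at the origin.
This is a Type 1 system; Ka = lim_{s→0} s^2·G(s) = 0, so the steady-state error for a parabola input is infinite.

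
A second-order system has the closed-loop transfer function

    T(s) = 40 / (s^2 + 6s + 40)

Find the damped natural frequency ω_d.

Comparing s^2 + 6s + 40 to s^2 + 2ζωₙs + ωₙ²: ωₙ = √40 ≈ 6.325 rad/s and ζ = 6/(2·√40) ≈ 0.4743.
ζωₙ = 6/2 = 3, so ω_d = ωₙ√(1−ζ²) = √(ωₙ² − (ζωₙ)²) = √(40 − 3²) = √31 ≈ 5.568 rad/s.

ω_d ≈ 5.568 rad/s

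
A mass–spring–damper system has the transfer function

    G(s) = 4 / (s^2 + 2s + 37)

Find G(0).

Set s = 0: G(0) = (4) / (37) = 4/37.

G(0) = 4/37 ≈ 0.1081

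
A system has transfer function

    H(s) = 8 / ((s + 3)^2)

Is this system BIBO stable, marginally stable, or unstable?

The poles can be read from the denominator factors: s = -3, -3.
Since all poles lie strictly in the left half-plane, the system is stable.

stable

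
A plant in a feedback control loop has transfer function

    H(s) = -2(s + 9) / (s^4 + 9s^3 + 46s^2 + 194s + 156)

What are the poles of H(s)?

The poles are the roots of the denominator s^4 + 9s^3 + 46s^2 + 194s + 156 = 0.
Trying s = -1: the polynomial evaluates to 0, so (s + 1) is a factor.
Dividing out leaves s^3 + 8s^2 + 38s + 156 = 0.
This factors further as (s^2 + 2s + 26)(s + 6) = 0.

s = -1 + 5j, -1 - 5j, -1, -6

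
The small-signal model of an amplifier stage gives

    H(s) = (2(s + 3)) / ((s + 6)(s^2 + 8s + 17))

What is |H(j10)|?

Substitute s = j10: numerator = 6 + j20, denominator = -1298 - j350.
|H(j10)| = |6 + j20| / |-1298 - j350| = 20.881 / 1344.4 ≈ 0.01553.

|H(j10)| ≈ 0.01553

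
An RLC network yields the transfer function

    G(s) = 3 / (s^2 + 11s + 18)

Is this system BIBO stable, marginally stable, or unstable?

The denominator s^2 + 11s + 18 factors as (s + 9)(s + 2), giving poles at s = -9, -2.
Since all poles lie strictly in the left half-plane, the system is stable.

stable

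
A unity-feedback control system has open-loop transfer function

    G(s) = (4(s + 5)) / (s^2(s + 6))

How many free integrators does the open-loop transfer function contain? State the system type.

Type 2

The denominator has 2 factors of s at the origin (free integrators), so this is a Type 2 system.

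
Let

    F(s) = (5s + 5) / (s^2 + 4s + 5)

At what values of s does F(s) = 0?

Set the numerator to zero: 5s + 5 = 0, i.e. 5·(s + 1) = 0.
So s = -1.

s = -1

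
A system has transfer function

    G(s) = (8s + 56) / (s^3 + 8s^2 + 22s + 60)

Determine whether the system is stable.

The denominator s^3 + 8s^2 + 22s + 60 factors as (s^2 + 2s + 10)(s + 6), giving poles at s = -1 ± 3j, -6.
Since all poles lie strictly in the left half-plane, the system is stable.

stable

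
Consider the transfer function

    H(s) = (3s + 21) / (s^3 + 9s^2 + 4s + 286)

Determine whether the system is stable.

The denominator s^3 + 9s^2 + 4s + 286 factors as (s + 11)(s^2 - 2s + 26), giving poles at s = -11, 1 + 5j, 1 - 5j.
Since the pole(s) at s = 1 ± 5j lie in the right half-plane, the system is unstable.

unstable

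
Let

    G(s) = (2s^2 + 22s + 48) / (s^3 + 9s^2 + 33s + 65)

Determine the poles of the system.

The poles are the roots of the denominator s^3 + 9s^2 + 33s + 65 = 0.
Trying s = -5: the polynomial evaluates to 0, so (s + 5) is a factor.
Dividing out leaves s^2 + 4s + 13 = 0.
The quadratic formula then gives s = -2 ± 3j.

s = -2 ± 3j, -5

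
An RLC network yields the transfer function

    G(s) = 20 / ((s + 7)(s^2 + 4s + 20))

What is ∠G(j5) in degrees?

At s = j5: numerator = 20, denominator = -135 + j115.
∠G = ∠num − ∠den = 0° − (139.57°) = -139.6°.

∠G(j5) ≈ -139.6°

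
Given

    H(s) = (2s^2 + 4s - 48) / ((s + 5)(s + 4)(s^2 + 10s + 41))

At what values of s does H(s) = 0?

Set the numerator to zero: 2s^2 + 4s - 48 = 0, i.e. 2·(s^2 + 2s - 24) = 0.
Factoring: (s - 4)(s + 6) = 0.

s = 4, -6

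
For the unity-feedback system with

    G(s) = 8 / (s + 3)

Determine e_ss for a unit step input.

G(s) has no poles at the origin.
This is a Type 0 system. Kp = lim_{s→0} G(s) = 8/3.
e_ss = 1/(1 + Kp) = 1/(1 + 8/3) = 3/11 ≈ 0.2727.

e_ss = 0.2727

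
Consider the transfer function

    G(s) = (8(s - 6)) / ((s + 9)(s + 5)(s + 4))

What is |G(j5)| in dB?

Substitute s = j5: numerator = -48 + j40, denominator = -270 + j380.
|G(j5)| = |-48 + j40| / |-270 + j380| = 62.482 / 466.15 ≈ 0.1340.
In decibels: 20·log₁₀(0.1340) ≈ -17.5 dB.

|G(j5)|_dB ≈ -17.5 dB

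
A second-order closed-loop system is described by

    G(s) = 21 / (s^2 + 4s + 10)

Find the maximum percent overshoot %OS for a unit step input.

%OS ≈ 7.69%

Comparing s^2 + 4s + 10 to s^2 + 2ζωₙs + ωₙ²: ωₙ = √10 ≈ 3.162 rad/s and ζ = 4/(2·√10) ≈ 0.6325.
%OS = 100·exp(−πζ/√(1−ζ²)) = 100·exp(−π·0.6325/√(1−0.6325²)) ≈ 7.69%.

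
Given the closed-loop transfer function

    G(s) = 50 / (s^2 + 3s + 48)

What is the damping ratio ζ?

Compare the denominator to the standard form s^2 + 2ζωₙs + ωₙ².
ωₙ² = 48, so ωₙ = √48 ≈ 6.928 rad/s.
2ζωₙ = 3, so ζ = 3/(2·√48) ≈ 0.2165.

ζ ≈ 0.2165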